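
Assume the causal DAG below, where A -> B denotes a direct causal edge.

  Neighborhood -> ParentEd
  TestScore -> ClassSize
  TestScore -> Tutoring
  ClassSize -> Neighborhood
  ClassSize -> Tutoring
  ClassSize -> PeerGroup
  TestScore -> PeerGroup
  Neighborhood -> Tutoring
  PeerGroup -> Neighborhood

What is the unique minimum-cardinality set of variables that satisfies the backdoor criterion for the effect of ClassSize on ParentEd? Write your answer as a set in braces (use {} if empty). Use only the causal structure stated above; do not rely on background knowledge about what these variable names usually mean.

Variables eligible for adjustment (non-descendants of ClassSize, excluding ClassSize and ParentEd): {TestScore}.
Backdoor paths from ClassSize to ParentEd:
  P1: ClassSize <- TestScore -> PeerGroup -> Neighborhood -> ParentEd
  P2: ClassSize <- TestScore -> Tutoring <- Neighborhood -> ParentEd
The empty set is not sufficient: P1 (ClassSize <- TestScore -> PeerGroup -> Neighborhood -> ParentEd) has no collider blocking it and no conditioned non-collider, so it is open.
Try {TestScore}:
  P1: blocked at fork node TestScore ∈ conditioning set.
  P2: blocked at fork node TestScore ∈ conditioning set.
{TestScore} contains no descendant of ClassSize and blocks every backdoor path.
{TestScore} is the unique smallest valid adjustment set.

{TestScore}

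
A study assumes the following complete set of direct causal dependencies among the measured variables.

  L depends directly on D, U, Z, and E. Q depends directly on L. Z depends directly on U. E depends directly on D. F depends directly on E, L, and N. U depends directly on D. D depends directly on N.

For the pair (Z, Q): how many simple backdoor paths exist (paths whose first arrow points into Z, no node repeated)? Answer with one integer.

6

A backdoor path from Z to Q is any simple undirected path whose first edge points into Z (i.e. leaves Z via a parent).
Parents of Z: {U}.
Enumerating:
  P1: Z <- U <- D <- N -> F <- E -> L -> Q
  P2: Z <- U <- D <- N -> F <- L -> Q
  P3: Z <- U <- D -> E -> L -> Q
  P4: Z <- U <- D -> E -> F <- L -> Q
  P5: Z <- U <- D -> L -> Q
  P6: Z <- U -> L -> Q
That exhausts the simple backdoor paths. Count: 6.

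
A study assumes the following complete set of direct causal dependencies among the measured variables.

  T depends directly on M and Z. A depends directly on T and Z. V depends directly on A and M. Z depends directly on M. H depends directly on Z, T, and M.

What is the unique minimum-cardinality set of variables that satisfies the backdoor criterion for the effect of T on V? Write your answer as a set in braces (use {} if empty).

Variables eligible for adjustment (non-descendants of T, excluding T and V): {M, Z}.
Backdoor paths from T to V:
  P1: T <- M -> Z -> A -> V
  P2: T <- M -> V
  P3: T <- M -> H <- Z -> A -> V
  P4: T <- Z <- M -> V
  P5: T <- Z -> A -> V
  P6: T <- Z -> H <- M -> V
The empty set is not sufficient: P1 (T <- M -> Z -> A -> V) has no collider blocking it and no conditioned non-collider, so it is open.
Try {M, Z}:
  P1: blocked at fork node M ∈ conditioning set.
  P2: blocked at fork node M ∈ conditioning set.
  P3: blocked at fork node M ∈ conditioning set.
  P4: blocked at chain node Z ∈ conditioning set.
  P5: blocked at fork node Z ∈ conditioning set.
  P6: blocked at fork node Z ∈ conditioning set.
{M, Z} contains no descendant of T and blocks every backdoor path.
Every element of {M, Z} is needed (dropping M leaves P2 open; dropping Z leaves P5 open), so no proper subset is valid.
Among all size-2 subsets of the eligible variables, only {M, Z} blocks every backdoor path, so it is the unique smallest valid adjustment set.

{M, Z}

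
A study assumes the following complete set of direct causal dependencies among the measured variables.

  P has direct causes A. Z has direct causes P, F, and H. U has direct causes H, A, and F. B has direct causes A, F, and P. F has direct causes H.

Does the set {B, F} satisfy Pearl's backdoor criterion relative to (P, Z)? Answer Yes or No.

No

Backdoor paths from P to Z (paths whose first edge points into P):
  P1: P <- A -> U <- H -> F -> Z
  P2: P <- A -> U <- H -> Z
  P3: P <- A -> U <- F <- H -> Z
  P4: P <- A -> U <- F -> Z
  P5: P <- A -> B <- F <- H -> Z
  P6: P <- A -> B <- F -> Z
  P7: P <- A -> B <- F -> U <- H -> Z
Condition 1 (no descendant of P in the set): FAILS — B is a descendant of P.
Condition 2 (every backdoor path blocked by {B, F}):
  P1: blocked at collider U (neither it nor any descendant is in the conditioning set).
  P2: blocked at collider U (neither it nor any descendant is in the conditioning set).
  P3: blocked at collider U (neither it nor any descendant is in the conditioning set).
  P4: blocked at collider U (neither it nor any descendant is in the conditioning set).
  P5: blocked at chain node F ∈ conditioning set.
  P6: blocked at fork node F ∈ conditioning set.
  P7: blocked at fork node F ∈ conditioning set.
{B, F} does not satisfy the backdoor criterion.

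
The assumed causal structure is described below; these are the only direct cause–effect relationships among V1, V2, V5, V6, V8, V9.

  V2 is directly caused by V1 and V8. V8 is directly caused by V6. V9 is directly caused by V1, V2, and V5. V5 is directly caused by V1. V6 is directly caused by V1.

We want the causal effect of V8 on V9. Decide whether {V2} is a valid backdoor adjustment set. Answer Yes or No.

No

Backdoor paths from V8 to V9 (paths whose first edge points into V8):
  P1: V8 <- V6 <- V1 -> V5 -> V9
  P2: V8 <- V6 <- V1 -> V2 -> V9
  P3: V8 <- V6 <- V1 -> V9
Condition 1 (no descendant of V8 in the set): FAILS — V2 is a descendant of V8.
Condition 2 (every backdoor path blocked by {V2}):
  P1: open — no interior node is in the conditioning set.
  P2: blocked at chain node V2 ∈ conditioning set.
  P3: open — no interior node is in the conditioning set.
{V2} does not satisfy the backdoor criterion.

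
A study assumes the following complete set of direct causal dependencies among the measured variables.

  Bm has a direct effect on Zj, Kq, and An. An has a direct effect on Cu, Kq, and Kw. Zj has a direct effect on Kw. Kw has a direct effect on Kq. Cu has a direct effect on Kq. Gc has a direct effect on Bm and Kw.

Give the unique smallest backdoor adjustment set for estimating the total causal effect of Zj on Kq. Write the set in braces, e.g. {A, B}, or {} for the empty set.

Variables eligible for adjustment (non-descendants of Zj, excluding Zj and Kq): {An, Bm, Cu, Gc}.
Backdoor paths from Zj to Kq:
  P1: Zj <- Bm <- Gc -> Kw <- An -> Cu -> Kq
  P2: Zj <- Bm <- Gc -> Kw <- An -> Kq
  P3: Zj <- Bm <- Gc -> Kw -> Kq
  P4: Zj <- Bm -> An -> Cu -> Kq
  P5: Zj <- Bm -> An -> Kw -> Kq
  P6: Zj <- Bm -> An -> Kq
  P7: Zj <- Bm -> Kq
The empty set is not sufficient: P3 (Zj <- Bm <- Gc -> Kw -> Kq) has no collider blocking it and no conditioned non-collider, so it is open.
Try {Bm}:
  P1: blocked at chain node Bm ∈ conditioning set.
  P2: blocked at chain node Bm ∈ conditioning set.
  P3: blocked at chain node Bm ∈ conditioning set.
  P4: blocked at fork node Bm ∈ conditioning set.
  P5: blocked at fork node Bm ∈ conditioning set.
  P6: blocked at fork node Bm ∈ conditioning set.
  P7: blocked at fork node Bm ∈ conditioning set.
{Bm} contains no descendant of Zj and blocks every backdoor path.
No other singleton works — e.g. {Gc} leaves P4 open — so {Bm} is the unique smallest valid adjustment set.

{Bm}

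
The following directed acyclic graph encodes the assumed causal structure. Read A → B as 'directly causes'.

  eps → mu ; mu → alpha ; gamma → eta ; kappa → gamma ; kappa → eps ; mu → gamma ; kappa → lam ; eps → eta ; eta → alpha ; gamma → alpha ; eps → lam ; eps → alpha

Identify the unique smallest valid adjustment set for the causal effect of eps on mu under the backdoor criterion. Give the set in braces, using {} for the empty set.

{}

Variables eligible for adjustment (non-descendants of eps, excluding eps and mu): {kappa}.
Backdoor paths from eps to mu:
  P1: eps <- kappa -> gamma <- mu
  P2: eps <- kappa -> gamma -> eta -> alpha <- mu
  P3: eps <- kappa -> gamma -> alpha <- mu
Each backdoor path contains an unconditioned collider, so every path is already blocked with the empty conditioning set:
  P1: blocked at collider gamma (neither it nor any descendant is in the conditioning set).
  P2: blocked at collider alpha (neither it nor any descendant is in the conditioning set).
  P3: blocked at collider alpha (neither it nor any descendant is in the conditioning set).
The empty set is therefore the unique smallest valid set.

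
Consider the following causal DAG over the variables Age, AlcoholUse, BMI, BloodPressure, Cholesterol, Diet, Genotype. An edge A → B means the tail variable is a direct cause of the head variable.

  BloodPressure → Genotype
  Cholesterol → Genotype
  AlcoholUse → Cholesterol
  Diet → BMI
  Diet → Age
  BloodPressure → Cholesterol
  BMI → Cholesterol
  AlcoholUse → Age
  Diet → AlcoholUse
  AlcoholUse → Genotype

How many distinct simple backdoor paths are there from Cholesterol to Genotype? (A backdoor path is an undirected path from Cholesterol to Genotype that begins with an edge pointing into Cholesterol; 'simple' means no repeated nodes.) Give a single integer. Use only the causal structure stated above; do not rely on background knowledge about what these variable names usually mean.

4

A backdoor path from Cholesterol to Genotype is any simple undirected path whose first edge points into Cholesterol (i.e. leaves Cholesterol via a parent).
Parents of Cholesterol: {AlcoholUse, BMI, BloodPressure}.
Enumerating:
  P1: Cholesterol <- AlcoholUse -> Genotype
  P2: Cholesterol <- BMI <- Diet -> AlcoholUse -> Genotype
  P3: Cholesterol <- BMI <- Diet -> Age <- AlcoholUse -> Genotype
  P4: Cholesterol <- BloodPressure -> Genotype
That exhausts the simple backdoor paths. Count: 4.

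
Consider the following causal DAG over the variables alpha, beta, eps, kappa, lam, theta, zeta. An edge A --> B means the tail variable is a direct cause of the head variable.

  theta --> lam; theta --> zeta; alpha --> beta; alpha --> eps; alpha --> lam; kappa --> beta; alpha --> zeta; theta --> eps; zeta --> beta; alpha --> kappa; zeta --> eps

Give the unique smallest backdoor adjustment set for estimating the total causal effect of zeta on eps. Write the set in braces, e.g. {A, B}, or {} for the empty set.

{alpha, theta}

Variables eligible for adjustment (non-descendants of zeta, excluding zeta and eps): {alpha, kappa, lam, theta}.
Backdoor paths from zeta to eps:
  P1: zeta <- alpha -> lam <- theta -> eps
  P2: zeta <- alpha -> eps
  P3: zeta <- theta -> lam <- alpha -> eps
  P4: zeta <- theta -> eps
The empty set is not sufficient: P2 (zeta <- alpha -> eps) has no collider blocking it and no conditioned non-collider, so it is open.
Try {alpha, theta}:
  P1: blocked at fork node alpha ∈ conditioning set.
  P2: blocked at fork node alpha ∈ conditioning set.
  P3: blocked at fork node theta ∈ conditioning set.
  P4: blocked at fork node theta ∈ conditioning set.
{alpha, theta} contains no descendant of zeta and blocks every backdoor path.
Every element of {alpha, theta} is needed (dropping alpha leaves P2 open; dropping theta leaves P4 open), so no proper subset is valid.
Among all size-2 subsets of the eligible variables, only {alpha, theta} blocks every backdoor path, so it is the unique smallest valid adjustment set.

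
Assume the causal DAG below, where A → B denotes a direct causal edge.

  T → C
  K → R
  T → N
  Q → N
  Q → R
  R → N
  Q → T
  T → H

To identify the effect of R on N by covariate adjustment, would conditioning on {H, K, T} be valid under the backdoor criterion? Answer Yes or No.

Backdoor paths from R to N (paths whose first edge points into R):
  P1: R <- Q -> T -> N
  P2: R <- Q -> N
Condition 1 (no descendant of R in the set): holds — descendants of R are {N}; none are in {H, K, T}.
Condition 2 (every backdoor path blocked by {H, K, T}):
  P1: blocked at chain node T ∈ conditioning set.
  P2: open — no interior node is in the conditioning set.
{H, K, T} does not satisfy the backdoor criterion.

No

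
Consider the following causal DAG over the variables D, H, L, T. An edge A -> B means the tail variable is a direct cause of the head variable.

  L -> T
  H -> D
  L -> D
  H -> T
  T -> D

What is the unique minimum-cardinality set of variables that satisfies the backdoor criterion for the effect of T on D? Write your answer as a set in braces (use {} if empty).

{H, L}

Variables eligible for adjustment (non-descendants of T, excluding T and D): {H, L}.
Backdoor paths from T to D:
  P1: T <- H -> D
  P2: T <- L -> D
The empty set is not sufficient: P1 (T <- H -> D) has no collider blocking it and no conditioned non-collider, so it is open.
Try {H, L}:
  P1: blocked at fork node H ∈ conditioning set.
  P2: blocked at fork node L ∈ conditioning set.
{H, L} contains no descendant of T and blocks every backdoor path.
Every element of {H, L} is needed (dropping H leaves P1 open; dropping L leaves P2 open), so no proper subset is valid.
Among all size-2 subsets of the eligible variables, only {H, L} blocks every backdoor path, so it is the unique smallest valid adjustment set.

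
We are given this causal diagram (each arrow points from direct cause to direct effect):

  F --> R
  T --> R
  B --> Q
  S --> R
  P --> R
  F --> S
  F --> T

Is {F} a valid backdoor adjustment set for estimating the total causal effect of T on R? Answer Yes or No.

Backdoor paths from T to R (paths whose first edge points into T):
  P1: T <- F -> S -> R
  P2: T <- F -> R
Condition 1 (no descendant of T in the set): holds — descendants of T are {R}; none are in {F}.
Condition 2 (every backdoor path blocked by {F}):
  P1: blocked at fork node F ∈ conditioning set.
  P2: blocked at fork node F ∈ conditioning set.
{F} satisfies the backdoor criterion.

Yes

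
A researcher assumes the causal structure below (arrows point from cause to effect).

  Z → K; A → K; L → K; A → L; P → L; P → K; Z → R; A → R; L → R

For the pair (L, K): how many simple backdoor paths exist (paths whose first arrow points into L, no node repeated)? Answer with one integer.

A backdoor path from L to K is any simple undirected path whose first edge points into L (i.e. leaves L via a parent).
Parents of L: {A, P}.
Enumerating:
  P1: L <- P -> K
  P2: L <- A -> K
  P3: L <- A -> R <- Z -> K
That exhausts the simple backdoor paths. Count: 3.

3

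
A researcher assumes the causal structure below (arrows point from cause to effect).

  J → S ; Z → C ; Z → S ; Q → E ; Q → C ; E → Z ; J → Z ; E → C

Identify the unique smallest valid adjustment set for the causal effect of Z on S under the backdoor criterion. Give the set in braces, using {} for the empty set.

Variables eligible for adjustment (non-descendants of Z, excluding Z and S): {E, J, Q}.
Backdoor paths from Z to S:
  P1: Z <- J -> S
The empty set is not sufficient: P1 (Z <- J -> S) has no collider blocking it and no conditioned non-collider, so it is open.
Try {J}:
  P1: blocked at fork node J ∈ conditioning set.
{J} contains no descendant of Z and blocks every backdoor path.
No other singleton works — e.g. {Q} leaves P1 open — so {J} is the unique smallest valid adjustment set.

{J}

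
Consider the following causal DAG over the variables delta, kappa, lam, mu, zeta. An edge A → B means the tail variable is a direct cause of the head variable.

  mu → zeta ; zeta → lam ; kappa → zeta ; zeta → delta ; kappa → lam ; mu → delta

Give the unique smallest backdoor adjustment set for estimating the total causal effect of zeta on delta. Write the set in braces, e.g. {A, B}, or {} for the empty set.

Variables eligible for adjustment (non-descendants of zeta, excluding zeta and delta): {kappa, mu}.
Backdoor paths from zeta to delta:
  P1: zeta <- mu -> delta
The empty set is not sufficient: P1 (zeta <- mu -> delta) has no collider blocking it and no conditioned non-collider, so it is open.
Try {mu}:
  P1: blocked at fork node mu ∈ conditioning set.
{mu} contains no descendant of zeta and blocks every backdoor path.
No other singleton works — e.g. {kappa} leaves P1 open — so {mu} is the unique smallest valid adjustment set.

{mu}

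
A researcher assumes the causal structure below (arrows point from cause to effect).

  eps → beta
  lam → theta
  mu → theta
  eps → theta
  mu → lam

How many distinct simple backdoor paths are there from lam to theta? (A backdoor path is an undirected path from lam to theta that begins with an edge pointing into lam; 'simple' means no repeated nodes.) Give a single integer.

A backdoor path from lam to theta is any simple undirected path whose first edge points into lam (i.e. leaves lam via a parent).
Parents of lam: {mu}.
Enumerating:
  P1: lam <- mu -> theta
That exhausts the simple backdoor paths. Count: 1.

1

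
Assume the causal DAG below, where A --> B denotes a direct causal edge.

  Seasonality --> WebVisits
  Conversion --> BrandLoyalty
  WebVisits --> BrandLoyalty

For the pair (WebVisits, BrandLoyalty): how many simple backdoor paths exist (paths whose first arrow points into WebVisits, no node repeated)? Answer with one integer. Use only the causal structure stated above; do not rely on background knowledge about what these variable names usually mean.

0

A backdoor path from WebVisits to BrandLoyalty is any simple undirected path whose first edge points into WebVisits (i.e. leaves WebVisits via a parent).
Parents of WebVisits: {Seasonality}.
No simple path from any parent of WebVisits reaches BrandLoyalty without revisiting WebVisits, so there are no backdoor paths.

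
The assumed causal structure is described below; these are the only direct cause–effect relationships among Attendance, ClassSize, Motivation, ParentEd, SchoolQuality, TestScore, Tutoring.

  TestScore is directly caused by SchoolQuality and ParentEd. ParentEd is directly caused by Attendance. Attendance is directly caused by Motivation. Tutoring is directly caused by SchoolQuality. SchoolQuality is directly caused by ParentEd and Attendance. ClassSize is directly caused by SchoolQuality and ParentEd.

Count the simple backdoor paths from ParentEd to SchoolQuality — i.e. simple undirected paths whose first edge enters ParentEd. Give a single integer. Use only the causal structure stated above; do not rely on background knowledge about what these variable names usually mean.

1

A backdoor path from ParentEd to SchoolQuality is any simple undirected path whose first edge points into ParentEd (i.e. leaves ParentEd via a parent).
Parents of ParentEd: {Attendance}.
Enumerating:
  P1: ParentEd <- Attendance -> SchoolQuality
That exhausts the simple backdoor paths. Count: 1.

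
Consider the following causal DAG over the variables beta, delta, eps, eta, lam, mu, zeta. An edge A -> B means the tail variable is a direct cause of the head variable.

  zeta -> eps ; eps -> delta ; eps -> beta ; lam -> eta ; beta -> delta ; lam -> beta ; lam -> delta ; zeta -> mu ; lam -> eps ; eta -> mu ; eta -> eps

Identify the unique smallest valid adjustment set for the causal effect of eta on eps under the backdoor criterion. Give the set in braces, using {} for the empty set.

Variables eligible for adjustment (non-descendants of eta, excluding eta and eps): {lam, zeta}.
Backdoor paths from eta to eps:
  P1: eta <- lam -> eps
  P2: eta <- lam -> beta <- eps
  P3: eta <- lam -> beta -> delta <- eps
  P4: eta <- lam -> delta <- eps
  P5: eta <- lam -> delta <- beta <- eps
The empty set is not sufficient: P1 (eta <- lam -> eps) has no collider blocking it and no conditioned non-collider, so it is open.
Try {lam}:
  P1: blocked at fork node lam ∈ conditioning set.
  P2: blocked at fork node lam ∈ conditioning set.
  P3: blocked at fork node lam ∈ conditioning set.
  P4: blocked at fork node lam ∈ conditioning set.
  P5: blocked at fork node lam ∈ conditioning set.
{lam} contains no descendant of eta and blocks every backdoor path.
No other singleton works — e.g. {zeta} leaves P1 open — so {lam} is the unique smallest valid adjustment set.

{lam}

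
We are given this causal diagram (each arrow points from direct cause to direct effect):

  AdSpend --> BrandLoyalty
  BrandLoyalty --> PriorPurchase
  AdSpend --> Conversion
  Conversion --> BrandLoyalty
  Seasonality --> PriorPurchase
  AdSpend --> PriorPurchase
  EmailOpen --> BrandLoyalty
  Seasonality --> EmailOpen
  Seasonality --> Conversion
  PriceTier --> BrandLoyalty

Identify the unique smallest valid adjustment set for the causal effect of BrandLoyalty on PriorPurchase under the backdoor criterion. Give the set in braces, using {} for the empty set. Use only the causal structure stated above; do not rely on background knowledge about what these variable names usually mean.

{AdSpend, Seasonality}

Variables eligible for adjustment (non-descendants of BrandLoyalty, excluding BrandLoyalty and PriorPurchase): {AdSpend, Conversion, EmailOpen, PriceTier, Seasonality}.
Backdoor paths from BrandLoyalty to PriorPurchase:
  P1: BrandLoyalty <- AdSpend -> Conversion <- Seasonality -> PriorPurchase
  P2: BrandLoyalty <- AdSpend -> PriorPurchase
  P3: BrandLoyalty <- Conversion <- Seasonality -> PriorPurchase
  P4: BrandLoyalty <- Conversion <- AdSpend -> PriorPurchase
  P5: BrandLoyalty <- EmailOpen <- Seasonality -> Conversion <- AdSpend -> PriorPurchase
  P6: BrandLoyalty <- EmailOpen <- Seasonality -> PriorPurchase
The empty set is not sufficient: P2 (BrandLoyalty <- AdSpend -> PriorPurchase) has no collider blocking it and no conditioned non-collider, so it is open.
Try {AdSpend, Seasonality}:
  P1: blocked at fork node AdSpend ∈ conditioning set.
  P2: blocked at fork node AdSpend ∈ conditioning set.
  P3: blocked at fork node Seasonality ∈ conditioning set.
  P4: blocked at fork node AdSpend ∈ conditioning set.
  P5: blocked at fork node Seasonality ∈ conditioning set.
  P6: blocked at fork node Seasonality ∈ conditioning set.
{AdSpend, Seasonality} contains no descendant of BrandLoyalty and blocks every backdoor path.
Every element of {AdSpend, Seasonality} is needed (dropping AdSpend leaves P2 open; dropping Seasonality leaves P3 open), so no proper subset is valid.
Among all size-2 subsets of the eligible variables, only {AdSpend, Seasonality} blocks every backdoor path, so it is the unique smallest valid adjustment set.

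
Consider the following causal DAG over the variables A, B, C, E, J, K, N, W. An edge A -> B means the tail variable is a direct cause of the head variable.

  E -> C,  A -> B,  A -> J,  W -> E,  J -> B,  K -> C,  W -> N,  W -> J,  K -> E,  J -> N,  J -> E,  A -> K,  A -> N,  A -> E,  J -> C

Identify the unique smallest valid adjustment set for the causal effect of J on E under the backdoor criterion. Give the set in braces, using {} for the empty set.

{A, W}

Variables eligible for adjustment (non-descendants of J, excluding J and E): {A, K, W}.
Backdoor paths from J to E:
  P1: J <- W -> E
  P2: J <- W -> N <- A -> K -> E
  P3: J <- W -> N <- A -> K -> C <- E
  P4: J <- W -> N <- A -> E
  P5: J <- A -> K -> E
  P6: J <- A -> K -> C <- E
  P7: J <- A -> E
  P8: J <- A -> N <- W -> E
The empty set is not sufficient: P1 (J <- W -> E) has no collider blocking it and no conditioned non-collider, so it is open.
Try {A, W}:
  P1: blocked at fork node W ∈ conditioning set.
  P2: blocked at fork node W ∈ conditioning set.
  P3: blocked at fork node W ∈ conditioning set.
  P4: blocked at fork node W ∈ conditioning set.
  P5: blocked at fork node A ∈ conditioning set.
  P6: blocked at fork node A ∈ conditioning set.
  P7: blocked at fork node A ∈ conditioning set.
  P8: blocked at fork node A ∈ conditioning set.
{A, W} contains no descendant of J and blocks every backdoor path.
Every element of {A, W} is needed (dropping A leaves P5 open; dropping W leaves P1 open), so no proper subset is valid.
Among all size-2 subsets of the eligible variables, only {A, W} blocks every backdoor path, so it is the unique smallest valid adjustment set.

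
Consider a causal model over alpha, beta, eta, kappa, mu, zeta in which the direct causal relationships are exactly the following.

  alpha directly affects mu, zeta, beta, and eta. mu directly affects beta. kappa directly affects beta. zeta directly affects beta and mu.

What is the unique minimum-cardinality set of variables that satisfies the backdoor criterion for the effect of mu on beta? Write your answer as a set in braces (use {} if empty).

{alpha, zeta}

Variables eligible for adjustment (non-descendants of mu, excluding mu and beta): {alpha, eta, kappa, zeta}.
Backdoor paths from mu to beta:
  P1: mu <- alpha -> zeta -> beta
  P2: mu <- alpha -> beta
  P3: mu <- zeta <- alpha -> beta
  P4: mu <- zeta -> beta
The empty set is not sufficient: P1 (mu <- alpha -> zeta -> beta) has no collider blocking it and no conditioned non-collider, so it is open.
Try {alpha, zeta}:
  P1: blocked at fork node alpha ∈ conditioning set.
  P2: blocked at fork node alpha ∈ conditioning set.
  P3: blocked at chain node zeta ∈ conditioning set.
  P4: blocked at fork node zeta ∈ conditioning set.
{alpha, zeta} contains no descendant of mu and blocks every backdoor path.
Every element of {alpha, zeta} is needed (dropping alpha leaves P2 open; dropping zeta leaves P4 open), so no proper subset is valid.
Among all size-2 subsets of the eligible variables, only {alpha, zeta} blocks every backdoor path, so it is the unique smallest valid adjustment set.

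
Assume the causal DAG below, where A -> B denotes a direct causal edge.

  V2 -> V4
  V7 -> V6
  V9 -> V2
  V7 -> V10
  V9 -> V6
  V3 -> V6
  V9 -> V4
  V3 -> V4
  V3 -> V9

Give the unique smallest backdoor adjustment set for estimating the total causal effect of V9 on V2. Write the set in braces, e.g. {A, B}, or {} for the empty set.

Variables eligible for adjustment (non-descendants of V9, excluding V9 and V2): {V10, V3, V7}.
Backdoor paths from V9 to V2:
  P1: V9 <- V3 -> V4 <- V2
Each backdoor path contains an unconditioned collider, so every path is already blocked with the empty conditioning set:
  P1: blocked at collider V4 (neither it nor any descendant is in the conditioning set).
The empty set is therefore the unique smallest valid set.

{}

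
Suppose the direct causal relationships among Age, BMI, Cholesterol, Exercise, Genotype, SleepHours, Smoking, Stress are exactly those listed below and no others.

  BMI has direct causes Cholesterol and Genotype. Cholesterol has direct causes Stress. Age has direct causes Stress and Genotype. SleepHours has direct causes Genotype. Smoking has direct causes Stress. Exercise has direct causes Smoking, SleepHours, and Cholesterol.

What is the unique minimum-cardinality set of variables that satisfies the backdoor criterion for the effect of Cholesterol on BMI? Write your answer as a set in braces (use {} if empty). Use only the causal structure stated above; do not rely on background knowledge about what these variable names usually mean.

Variables eligible for adjustment (non-descendants of Cholesterol, excluding Cholesterol and BMI): {Age, Genotype, SleepHours, Smoking, Stress}.
Backdoor paths from Cholesterol to BMI:
  P1: Cholesterol <- Stress -> Age <- Genotype -> BMI
  P2: Cholesterol <- Stress -> Smoking -> Exercise <- SleepHours <- Genotype -> BMI
Each backdoor path contains an unconditioned collider, so every path is already blocked with the empty conditioning set:
  P1: blocked at collider Age (neither it nor any descendant is in the conditioning set).
  P2: blocked at collider Exercise (neither it nor any descendant is in the conditioning set).
The empty set is therefore the unique smallest valid set.

{}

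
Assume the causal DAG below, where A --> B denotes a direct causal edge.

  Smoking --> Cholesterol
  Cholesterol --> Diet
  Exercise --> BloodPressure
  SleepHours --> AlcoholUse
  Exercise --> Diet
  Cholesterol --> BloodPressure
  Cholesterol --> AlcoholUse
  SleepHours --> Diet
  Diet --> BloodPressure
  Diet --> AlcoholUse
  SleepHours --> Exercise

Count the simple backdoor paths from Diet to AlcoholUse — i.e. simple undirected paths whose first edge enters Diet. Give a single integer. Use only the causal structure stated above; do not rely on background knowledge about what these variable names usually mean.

6

A backdoor path from Diet to AlcoholUse is any simple undirected path whose first edge points into Diet (i.e. leaves Diet via a parent).
Parents of Diet: {Cholesterol, Exercise, SleepHours}.
Enumerating:
  P1: Diet <- SleepHours -> Exercise -> BloodPressure <- Cholesterol -> AlcoholUse
  P2: Diet <- SleepHours -> AlcoholUse
  P3: Diet <- Exercise <- SleepHours -> AlcoholUse
  P4: Diet <- Exercise -> BloodPressure <- Cholesterol -> AlcoholUse
  P5: Diet <- Cholesterol -> BloodPressure <- Exercise <- SleepHours -> AlcoholUse
  P6: Diet <- Cholesterol -> AlcoholUse
That exhausts the simple backdoor paths. Count: 6.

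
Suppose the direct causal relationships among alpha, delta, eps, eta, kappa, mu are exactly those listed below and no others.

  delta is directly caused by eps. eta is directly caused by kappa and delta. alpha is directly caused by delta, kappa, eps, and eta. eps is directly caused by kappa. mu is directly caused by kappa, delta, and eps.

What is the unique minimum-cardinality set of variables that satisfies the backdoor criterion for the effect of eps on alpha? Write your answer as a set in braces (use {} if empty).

Variables eligible for adjustment (non-descendants of eps, excluding eps and alpha): {kappa}.
Backdoor paths from eps to alpha:
  P1: eps <- kappa -> eta <- delta -> alpha
  P2: eps <- kappa -> eta -> alpha
  P3: eps <- kappa -> mu <- delta -> eta -> alpha
  P4: eps <- kappa -> mu <- delta -> alpha
  P5: eps <- kappa -> alpha
The empty set is not sufficient: P2 (eps <- kappa -> eta -> alpha) has no collider blocking it and no conditioned non-collider, so it is open.
Try {kappa}:
  P1: blocked at fork node kappa ∈ conditioning set.
  P2: blocked at fork node kappa ∈ conditioning set.
  P3: blocked at fork node kappa ∈ conditioning set.
  P4: blocked at fork node kappa ∈ conditioning set.
  P5: blocked at fork node kappa ∈ conditioning set.
{kappa} contains no descendant of eps and blocks every backdoor path.
{kappa} is the unique smallest valid adjustment set.

{kappa}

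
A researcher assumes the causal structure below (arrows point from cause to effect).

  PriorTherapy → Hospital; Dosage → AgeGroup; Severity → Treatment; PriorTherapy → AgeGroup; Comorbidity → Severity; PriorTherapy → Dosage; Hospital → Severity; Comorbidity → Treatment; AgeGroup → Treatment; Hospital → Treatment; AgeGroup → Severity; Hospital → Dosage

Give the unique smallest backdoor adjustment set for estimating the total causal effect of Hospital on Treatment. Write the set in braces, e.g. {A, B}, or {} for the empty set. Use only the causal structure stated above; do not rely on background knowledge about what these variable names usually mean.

Variables eligible for adjustment (non-descendants of Hospital, excluding Hospital and Treatment): {Comorbidity, PriorTherapy}.
Backdoor paths from Hospital to Treatment:
  P1: Hospital <- PriorTherapy -> Dosage -> AgeGroup -> Severity <- Comorbidity -> Treatment
  P2: Hospital <- PriorTherapy -> Dosage -> AgeGroup -> Severity -> Treatment
  P3: Hospital <- PriorTherapy -> Dosage -> AgeGroup -> Treatment
  P4: Hospital <- PriorTherapy -> AgeGroup -> Severity <- Comorbidity -> Treatment
  P5: Hospital <- PriorTherapy -> AgeGroup -> Severity -> Treatment
  P6: Hospital <- PriorTherapy -> AgeGroup -> Treatment
The empty set is not sufficient: P2 (Hospital <- PriorTherapy -> Dosage -> AgeGroup -> Severity -> Treatment) has no collider blocking it and no conditioned non-collider, so it is open.
Try {PriorTherapy}:
  P1: blocked at fork node PriorTherapy ∈ conditioning set.
  P2: blocked at fork node PriorTherapy ∈ conditioning set.
  P3: blocked at fork node PriorTherapy ∈ conditioning set.
  P4: blocked at fork node PriorTherapy ∈ conditioning set.
  P5: blocked at fork node PriorTherapy ∈ conditioning set.
  P6: blocked at fork node PriorTherapy ∈ conditioning set.
{PriorTherapy} contains no descendant of Hospital and blocks every backdoor path.
No other singleton works — e.g. {Comorbidity} leaves P2 open — so {PriorTherapy} is the unique smallest valid adjustment set.

{PriorTherapy}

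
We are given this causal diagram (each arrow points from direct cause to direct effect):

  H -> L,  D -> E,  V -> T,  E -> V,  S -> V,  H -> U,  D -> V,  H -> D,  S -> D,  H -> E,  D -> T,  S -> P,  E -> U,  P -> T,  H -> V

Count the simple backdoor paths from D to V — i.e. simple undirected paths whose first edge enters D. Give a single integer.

A backdoor path from D to V is any simple undirected path whose first edge points into D (i.e. leaves D via a parent).
Parents of D: {H, S}.
Enumerating:
  P1: D <- S -> P -> T <- V
  P2: D <- S -> V
  P3: D <- H -> E -> V
  P4: D <- H -> V
  P5: D <- H -> U <- E -> V
That exhausts the simple backdoor paths. Count: 5.

5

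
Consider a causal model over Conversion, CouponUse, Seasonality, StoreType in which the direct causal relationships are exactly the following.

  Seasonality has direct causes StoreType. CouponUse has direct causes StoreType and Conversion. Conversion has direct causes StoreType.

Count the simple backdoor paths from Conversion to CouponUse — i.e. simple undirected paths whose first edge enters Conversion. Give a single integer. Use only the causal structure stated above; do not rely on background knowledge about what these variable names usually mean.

A backdoor path from Conversion to CouponUse is any simple undirected path whose first edge points into Conversion (i.e. leaves Conversion via a parent).
Parents of Conversion: {StoreType}.
Enumerating:
  P1: Conversion <- StoreType -> CouponUse
That exhausts the simple backdoor paths. Count: 1.

1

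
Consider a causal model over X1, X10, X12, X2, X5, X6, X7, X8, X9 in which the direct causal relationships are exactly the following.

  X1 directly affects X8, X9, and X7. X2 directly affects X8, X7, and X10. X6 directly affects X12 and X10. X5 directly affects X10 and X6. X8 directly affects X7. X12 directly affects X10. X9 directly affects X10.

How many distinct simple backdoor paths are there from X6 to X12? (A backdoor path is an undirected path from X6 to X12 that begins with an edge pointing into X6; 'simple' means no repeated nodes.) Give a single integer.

A backdoor path from X6 to X12 is any simple undirected path whose first edge points into X6 (i.e. leaves X6 via a parent).
Parents of X6: {X5}.
Enumerating:
  P1: X6 <- X5 -> X10 <- X12
That exhausts the simple backdoor paths. Count: 1.

1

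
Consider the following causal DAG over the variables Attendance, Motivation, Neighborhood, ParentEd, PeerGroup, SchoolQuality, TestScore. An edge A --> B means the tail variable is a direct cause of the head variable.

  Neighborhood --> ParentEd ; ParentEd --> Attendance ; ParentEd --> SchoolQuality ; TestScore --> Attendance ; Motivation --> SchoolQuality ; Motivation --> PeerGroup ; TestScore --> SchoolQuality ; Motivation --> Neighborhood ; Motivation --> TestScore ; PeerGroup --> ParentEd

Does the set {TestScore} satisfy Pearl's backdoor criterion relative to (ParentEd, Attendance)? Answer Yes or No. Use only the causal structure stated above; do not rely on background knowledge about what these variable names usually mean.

Backdoor paths from ParentEd to Attendance (paths whose first edge points into ParentEd):
  P1: ParentEd <- Neighborhood <- Motivation -> TestScore -> Attendance
  P2: ParentEd <- Neighborhood <- Motivation -> SchoolQuality <- TestScore -> Attendance
  P3: ParentEd <- PeerGroup <- Motivation -> TestScore -> Attendance
  P4: ParentEd <- PeerGroup <- Motivation -> SchoolQuality <- TestScore -> Attendance
Condition 1 (no descendant of ParentEd in the set): holds — descendants of ParentEd are {Attendance, SchoolQuality}; none are in {TestScore}.
Condition 2 (every backdoor path blocked by {TestScore}):
  P1: blocked at chain node TestScore ∈ conditioning set.
  P2: blocked at collider SchoolQuality (neither it nor any descendant is in the conditioning set).
  P3: blocked at chain node TestScore ∈ conditioning set.
  P4: blocked at collider SchoolQuality (neither it nor any descendant is in the conditioning set).
{TestScore} satisfies the backdoor criterion.

Yes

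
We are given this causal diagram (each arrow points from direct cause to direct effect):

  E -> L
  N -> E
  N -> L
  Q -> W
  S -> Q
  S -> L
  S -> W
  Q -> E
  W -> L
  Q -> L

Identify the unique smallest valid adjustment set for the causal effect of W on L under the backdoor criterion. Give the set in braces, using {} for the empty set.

{Q, S}

Variables eligible for adjustment (non-descendants of W, excluding W and L): {E, N, Q, S}.
Backdoor paths from W to L:
  P1: W <- S -> Q -> E <- N -> L
  P2: W <- S -> Q -> E -> L
  P3: W <- S -> Q -> L
  P4: W <- S -> L
  P5: W <- Q <- S -> L
  P6: W <- Q -> E <- N -> L
  P7: W <- Q -> E -> L
  P8: W <- Q -> L
The empty set is not sufficient: P2 (W <- S -> Q -> E -> L) has no collider blocking it and no conditioned non-collider, so it is open.
Try {Q, S}:
  P1: blocked at fork node S ∈ conditioning set.
  P2: blocked at fork node S ∈ conditioning set.
  P3: blocked at fork node S ∈ conditioning set.
  P4: blocked at fork node S ∈ conditioning set.
  P5: blocked at chain node Q ∈ conditioning set.
  P6: blocked at fork node Q ∈ conditioning set.
  P7: blocked at fork node Q ∈ conditioning set.
  P8: blocked at fork node Q ∈ conditioning set.
{Q, S} contains no descendant of W and blocks every backdoor path.
Every element of {Q, S} is needed (dropping Q leaves P7 open; dropping S leaves P4 open), so no proper subset is valid.
Among all size-2 subsets of the eligible variables, only {Q, S} blocks every backdoor path, so it is the unique smallest valid adjustment set.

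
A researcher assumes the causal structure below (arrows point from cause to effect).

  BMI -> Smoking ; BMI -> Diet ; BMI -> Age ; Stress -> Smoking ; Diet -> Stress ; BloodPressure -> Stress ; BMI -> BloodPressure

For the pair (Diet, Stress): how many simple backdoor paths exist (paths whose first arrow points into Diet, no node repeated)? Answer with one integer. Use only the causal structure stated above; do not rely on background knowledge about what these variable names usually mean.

A backdoor path from Diet to Stress is any simple undirected path whose first edge points into Diet (i.e. leaves Diet via a parent).
Parents of Diet: {BMI}.
Enumerating:
  P1: Diet <- BMI -> BloodPressure -> Stress
  P2: Diet <- BMI -> Smoking <- Stress
That exhausts the simple backdoor paths. Count: 2.

2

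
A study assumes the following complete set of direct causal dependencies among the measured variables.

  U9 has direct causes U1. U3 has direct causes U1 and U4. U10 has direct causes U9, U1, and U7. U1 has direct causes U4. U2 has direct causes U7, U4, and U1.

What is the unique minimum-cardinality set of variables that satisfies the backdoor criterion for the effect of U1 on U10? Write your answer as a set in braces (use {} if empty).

Variables eligible for adjustment (non-descendants of U1, excluding U1 and U10): {U4, U7}.
Backdoor paths from U1 to U10:
  P1: U1 <- U4 -> U2 <- U7 -> U10
Each backdoor path contains an unconditioned collider, so every path is already blocked with the empty conditioning set:
  P1: blocked at collider U2 (neither it nor any descendant is in the conditioning set).
The empty set is therefore the unique smallest valid set.

{}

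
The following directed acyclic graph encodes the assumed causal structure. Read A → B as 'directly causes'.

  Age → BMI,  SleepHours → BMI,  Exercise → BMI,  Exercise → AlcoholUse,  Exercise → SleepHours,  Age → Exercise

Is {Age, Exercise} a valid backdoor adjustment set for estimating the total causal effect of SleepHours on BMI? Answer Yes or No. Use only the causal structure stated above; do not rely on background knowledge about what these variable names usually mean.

Backdoor paths from SleepHours to BMI (paths whose first edge points into SleepHours):
  P1: SleepHours <- Exercise <- Age -> BMI
  P2: SleepHours <- Exercise -> BMI
Condition 1 (no descendant of SleepHours in the set): holds — descendants of SleepHours are {BMI}; none are in {Age, Exercise}.
Condition 2 (every backdoor path blocked by {Age, Exercise}):
  P1: blocked at chain node Exercise ∈ conditioning set.
  P2: blocked at fork node Exercise ∈ conditioning set.
{Age, Exercise} satisfies the backdoor criterion.

Yes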